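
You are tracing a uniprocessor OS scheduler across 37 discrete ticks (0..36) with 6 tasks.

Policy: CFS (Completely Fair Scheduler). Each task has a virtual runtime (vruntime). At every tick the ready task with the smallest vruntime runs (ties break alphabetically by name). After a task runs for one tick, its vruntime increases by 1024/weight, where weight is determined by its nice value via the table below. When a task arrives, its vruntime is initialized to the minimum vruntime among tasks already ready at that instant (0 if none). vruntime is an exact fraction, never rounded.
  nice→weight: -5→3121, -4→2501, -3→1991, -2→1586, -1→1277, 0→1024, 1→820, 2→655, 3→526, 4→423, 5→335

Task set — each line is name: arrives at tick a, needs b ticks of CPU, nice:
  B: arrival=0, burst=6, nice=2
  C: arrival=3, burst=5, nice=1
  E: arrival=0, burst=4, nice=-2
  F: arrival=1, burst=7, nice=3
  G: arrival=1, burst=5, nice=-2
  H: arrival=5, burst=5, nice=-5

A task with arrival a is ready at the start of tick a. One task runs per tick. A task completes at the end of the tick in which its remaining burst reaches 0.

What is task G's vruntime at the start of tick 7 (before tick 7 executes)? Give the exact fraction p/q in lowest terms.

t=0: vr[B=0 E=0] → run B
t=1: vr[B=1024/655 E=0 F=0 G=0] → run E
t=2: vr[B=1024/655 E=512/793 F=0 G=0] → run F
t=3: vr[B=1024/655 C=0 E=512/793 F=512/263 G=0] → run C
t=4: vr[B=1024/655 C=256/205 E=512/793 F=512/263 G=0] → run G
t=5: vr[B=1024/655 C=256/205 E=512/793 F=512/263 G=512/793 H=512/793] → run E
t=6: vr[B=1024/655 C=256/205 E=1024/793 F=512/263 G=512/793 H=512/793] → run G
t=7: vr[B=1024/655 C=256/205 E=1024/793 F=512/263 G=1024/793 H=512/793] → run H
t=8: vr[B=1024/655 C=256/205 E=1024/793 F=512/263 G=1024/793 H=2409984/2474953] → run H
t=9: vr[B=1024/655 C=256/205 E=1024/793 F=512/263 G=1024/793 H=3222016/2474953] → run C
t=10: vr[B=1024/655 C=512/205 E=1024/793 F=512/263 G=1024/793 H=3222016/2474953] → run E
t=11: vr[B=1024/655 C=512/205 E=1536/793 F=512/263 G=1024/793 H=3222016/2474953] → run G
t=12: vr[B=1024/655 C=512/205 E=1536/793 F=512/263 G=1536/793 H=3222016/2474953] → run H
t=13: vr[B=1024/655 C=512/205 E=1536/793 F=512/263 G=1536/793 H=4034048/2474953] → run B
t=14: vr[B=2048/655 C=512/205 E=1536/793 F=512/263 G=1536/793 H=4034048/2474953] → run H
t=15: vr[B=2048/655 C=512/205 E=1536/793 F=512/263 G=1536/793 H=4846080/2474953] → run E
t=16: vr[B=2048/655 C=512/205 F=512/263 G=1536/793 H=4846080/2474953] → run G
t=17: vr[B=2048/655 C=512/205 F=512/263 G=2048/793 H=4846080/2474953] → run F
t=18: vr[B=2048/655 C=512/205 F=1024/263 G=2048/793 H=4846080/2474953] → run H
t=19: vr[B=2048/655 C=512/205 F=1024/263 G=2048/793] → run C
t=20: vr[B=2048/655 C=768/205 F=1024/263 G=2048/793] → run G
t=21: vr[B=2048/655 C=768/205 F=1024/263] → run B
t=22: vr[B=3072/655 C=768/205 F=1024/263] → run C
t=23: vr[B=3072/655 C=1024/205 F=1024/263] → run F
t=24: vr[B=3072/655 C=1024/205 F=1536/263] → run B
t=25: vr[B=4096/655 C=1024/205 F=1536/263] → run C
t=26: vr[B=4096/655 F=1536/263] → run F
t=27: vr[B=4096/655 F=2048/263] → run B
t=28: vr[B=1024/131 F=2048/263] → run F
t=29: vr[B=1024/131 F=2560/263] → run B
t=30: vr[F=2560/263] → run F
t=31: vr[F=3072/263] → run F
t=32: (idle)
t=33: (idle)
t=34: (idle)
t=35: (idle)
t=36: (idle)

vruntime(G, start of tick 7) = 1024/793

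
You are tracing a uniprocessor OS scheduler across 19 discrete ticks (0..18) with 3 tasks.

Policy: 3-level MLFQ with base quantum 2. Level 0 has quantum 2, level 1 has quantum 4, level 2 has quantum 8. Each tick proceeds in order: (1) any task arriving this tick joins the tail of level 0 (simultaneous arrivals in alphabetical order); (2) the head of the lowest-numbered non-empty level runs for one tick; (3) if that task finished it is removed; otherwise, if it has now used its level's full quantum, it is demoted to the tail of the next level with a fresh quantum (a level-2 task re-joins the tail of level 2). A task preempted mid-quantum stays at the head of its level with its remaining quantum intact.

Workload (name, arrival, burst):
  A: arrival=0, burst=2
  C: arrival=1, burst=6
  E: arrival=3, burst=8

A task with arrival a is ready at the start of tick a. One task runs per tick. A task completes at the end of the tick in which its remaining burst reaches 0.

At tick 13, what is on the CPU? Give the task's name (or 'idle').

t=0: L0/L1/L2 = A/-/- → run A
t=1: L0/L1/L2 = AC/-/- → run A
t=2: L0/L1/L2 = C/-/- → run C
t=3: L0/L1/L2 = CE/-/- → run C
t=4: L0/L1/L2 = E/C/- → run E
t=5: L0/L1/L2 = E/C/- → run E
t=6: L0/L1/L2 = -/CE/- → run C
t=7: L0/L1/L2 = -/CE/- → run C
t=8: L0/L1/L2 = -/CE/- → run C
t=9: L0/L1/L2 = -/CE/- → run C
t=10: L0/L1/L2 = -/E/- → run E
t=11: L0/L1/L2 = -/E/- → run E
t=12: L0/L1/L2 = -/E/- → run E
t=13: L0/L1/L2 = -/E/- → run E
t=14: L0/L1/L2 = -/-/E → run E
t=15: L0/L1/L2 = -/-/E → run E
t=16: (idle)
t=17: (idle)
t=18: (idle)

running at tick 13 = E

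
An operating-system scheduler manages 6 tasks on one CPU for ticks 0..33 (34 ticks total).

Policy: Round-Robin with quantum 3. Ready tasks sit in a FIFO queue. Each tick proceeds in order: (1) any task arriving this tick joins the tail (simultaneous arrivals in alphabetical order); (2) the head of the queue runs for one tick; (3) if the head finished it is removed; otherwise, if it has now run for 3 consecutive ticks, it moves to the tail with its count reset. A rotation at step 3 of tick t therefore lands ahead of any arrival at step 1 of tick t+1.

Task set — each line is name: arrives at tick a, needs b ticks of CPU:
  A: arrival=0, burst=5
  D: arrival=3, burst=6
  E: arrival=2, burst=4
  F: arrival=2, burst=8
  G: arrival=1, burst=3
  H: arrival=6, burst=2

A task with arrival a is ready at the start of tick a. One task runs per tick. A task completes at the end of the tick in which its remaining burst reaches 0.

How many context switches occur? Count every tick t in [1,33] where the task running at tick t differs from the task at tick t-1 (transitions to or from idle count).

context switches = 11

t=0: queue=[A] q_used=0 → run A
t=1: queue=[A,G] q_used=1 → run A
t=2: queue=[A,G,E,F] q_used=2 → run A
t=3: queue=[G,E,F,A,D] q_used=0 → run G
t=4: queue=[G,E,F,A,D] q_used=1 → run G
t=5: queue=[G,E,F,A,D] q_used=2 → run G
t=6: queue=[E,F,A,D,H] q_used=0 → run E
t=7: queue=[E,F,A,D,H] q_used=1 → run E
t=8: queue=[E,F,A,D,H] q_used=2 → run E
t=9: queue=[F,A,D,H,E] q_used=0 → run F
t=10: queue=[F,A,D,H,E] q_used=1 → run F
t=11: queue=[F,A,D,H,E] q_used=2 → run F
t=12: queue=[A,D,H,E,F] q_used=0 → run A
t=13: queue=[A,D,H,E,F] q_used=1 → run A
t=14: queue=[D,H,E,F] q_used=0 → run D
t=15: queue=[D,H,E,F] q_used=1 → run D
t=16: queue=[D,H,E,F] q_used=2 → run D
t=17: queue=[H,E,F,D] q_used=0 → run H
t=18: queue=[H,E,F,D] q_used=1 → run H
t=19: queue=[E,F,D] q_used=0 → run E
t=20: queue=[F,D] q_used=0 → run F
t=21: queue=[F,D] q_used=1 → run F
t=22: queue=[F,D] q_used=2 → run F
t=23: queue=[D,F] q_used=0 → run D
t=24: queue=[D,F] q_used=1 → run D
t=25: queue=[D,F] q_used=2 → run D
t=26: queue=[F] q_used=0 → run F
t=27: queue=[F] q_used=1 → run F
t=28: (idle)
t=29: (idle)
t=30: (idle)
t=31: (idle)
t=32: (idle)
t=33: (idle)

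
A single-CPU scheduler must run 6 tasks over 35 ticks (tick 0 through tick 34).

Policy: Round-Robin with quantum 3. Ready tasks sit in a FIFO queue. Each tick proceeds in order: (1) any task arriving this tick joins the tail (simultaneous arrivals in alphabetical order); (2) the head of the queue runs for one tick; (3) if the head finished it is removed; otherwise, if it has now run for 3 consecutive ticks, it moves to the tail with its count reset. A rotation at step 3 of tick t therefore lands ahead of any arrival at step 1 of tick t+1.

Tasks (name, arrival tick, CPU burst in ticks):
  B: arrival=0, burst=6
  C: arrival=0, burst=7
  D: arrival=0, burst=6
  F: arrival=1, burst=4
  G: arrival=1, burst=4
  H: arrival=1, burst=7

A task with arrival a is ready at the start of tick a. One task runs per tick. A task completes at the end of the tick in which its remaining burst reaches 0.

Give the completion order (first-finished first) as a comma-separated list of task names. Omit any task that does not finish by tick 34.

completion order = B, D, F, G, C, H

t=0: queue=[B,C,D] q_used=0 → run B
t=1: queue=[B,C,D,F,G,H] q_used=1 → run B
t=2: queue=[B,C,D,F,G,H] q_used=2 → run B
t=3: queue=[C,D,F,G,H,B] q_used=0 → run C
t=4: queue=[C,D,F,G,H,B] q_used=1 → run C
t=5: queue=[C,D,F,G,H,B] q_used=2 → run C
t=6: queue=[D,F,G,H,B,C] q_used=0 → run D
t=7: queue=[D,F,G,H,B,C] q_used=1 → run D
t=8: queue=[D,F,G,H,B,C] q_used=2 → run D
t=9: queue=[F,G,H,B,C,D] q_used=0 → run F
t=10: queue=[F,G,H,B,C,D] q_used=1 → run F
t=11: queue=[F,G,H,B,C,D] q_used=2 → run F
t=12: queue=[G,H,B,C,D,F] q_used=0 → run G
t=13: queue=[G,H,B,C,D,F] q_used=1 → run G
t=14: queue=[G,H,B,C,D,F] q_used=2 → run G
t=15: queue=[H,B,C,D,F,G] q_used=0 → run H
t=16: queue=[H,B,C,D,F,G] q_used=1 → run H
t=17: queue=[H,B,C,D,F,G] q_used=2 → run H
t=18: queue=[B,C,D,F,G,H] q_used=0 → run B
t=19: queue=[B,C,D,F,G,H] q_used=1 → run B
t=20: queue=[B,C,D,F,G,H] q_used=2 → run B
t=21: queue=[C,D,F,G,H] q_used=0 → run C
t=22: queue=[C,D,F,G,H] q_used=1 → run C
t=23: queue=[C,D,F,G,H] q_used=2 → run C
t=24: queue=[D,F,G,H,C] q_used=0 → run D
t=25: queue=[D,F,G,H,C] q_used=1 → run D
t=26: queue=[D,F,G,H,C] q_used=2 → run D
t=27: queue=[F,G,H,C] q_used=0 → run F
t=28: queue=[G,H,C] q_used=0 → run G
t=29: queue=[H,C] q_used=0 → run H
t=30: queue=[H,C] q_used=1 → run H
t=31: queue=[H,C] q_used=2 → run H
t=32: queue=[C,H] q_used=0 → run C
t=33: queue=[H] q_used=0 → run H
t=34: (idle)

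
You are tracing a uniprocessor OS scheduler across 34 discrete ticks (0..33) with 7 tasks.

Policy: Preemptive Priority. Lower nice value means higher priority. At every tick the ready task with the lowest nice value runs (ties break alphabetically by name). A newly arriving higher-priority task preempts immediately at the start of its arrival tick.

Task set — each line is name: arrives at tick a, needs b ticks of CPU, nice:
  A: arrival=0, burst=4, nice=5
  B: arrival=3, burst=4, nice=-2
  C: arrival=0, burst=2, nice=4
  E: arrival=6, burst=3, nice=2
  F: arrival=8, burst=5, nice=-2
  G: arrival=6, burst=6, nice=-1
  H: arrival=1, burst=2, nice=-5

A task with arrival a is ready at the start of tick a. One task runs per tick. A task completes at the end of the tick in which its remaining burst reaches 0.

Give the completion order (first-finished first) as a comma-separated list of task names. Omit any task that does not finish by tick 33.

completion order = H, B, F, G, E, C, A

t=0: ready={A,C} → run C
t=1: ready={A,C,H} → run H
t=2: ready={A,C,H} → run H
t=3: ready={A,B,C} → run B
t=4: ready={A,B,C} → run B
t=5: ready={A,B,C} → run B
t=6: ready={A,B,C,E,G} → run B
t=7: ready={A,C,E,G} → run G
t=8: ready={A,C,E,F,G} → run F
t=9: ready={A,C,E,F,G} → run F
t=10: ready={A,C,E,F,G} → run F
t=11: ready={A,C,E,F,G} → run F
t=12: ready={A,C,E,F,G} → run F
t=13: ready={A,C,E,G} → run G
t=14: ready={A,C,E,G} → run G
t=15: ready={A,C,E,G} → run G
t=16: ready={A,C,E,G} → run G
t=17: ready={A,C,E,G} → run G
t=18: ready={A,C,E} → run E
t=19: ready={A,C,E} → run E
t=20: ready={A,C,E} → run E
t=21: ready={A,C} → run C
t=22: ready={A} → run A
t=23: ready={A} → run A
t=24: ready={A} → run A
t=25: ready={A} → run A
t=26: (idle)
t=27: (idle)
t=28: (idle)
t=29: (idle)
t=30: (idle)
t=31: (idle)
t=32: (idle)
t=33: (idle)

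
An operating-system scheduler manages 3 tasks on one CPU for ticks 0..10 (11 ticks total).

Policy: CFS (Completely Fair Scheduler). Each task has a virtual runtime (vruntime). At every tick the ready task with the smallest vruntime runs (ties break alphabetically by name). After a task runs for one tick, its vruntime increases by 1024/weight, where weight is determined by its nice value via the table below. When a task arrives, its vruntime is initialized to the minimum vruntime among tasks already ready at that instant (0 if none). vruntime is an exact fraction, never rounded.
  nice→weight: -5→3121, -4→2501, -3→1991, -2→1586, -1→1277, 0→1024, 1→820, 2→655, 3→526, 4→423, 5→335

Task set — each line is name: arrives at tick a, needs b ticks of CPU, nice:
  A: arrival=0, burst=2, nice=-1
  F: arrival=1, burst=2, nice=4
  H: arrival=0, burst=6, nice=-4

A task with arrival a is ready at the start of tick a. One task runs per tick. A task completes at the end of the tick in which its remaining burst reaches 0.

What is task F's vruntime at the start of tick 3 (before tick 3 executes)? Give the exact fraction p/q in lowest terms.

vruntime(F, start of tick 3) = 1024/423

t=0: vr[A=0 H=0] → run A
t=1: vr[A=1024/1277 F=0 H=0] → run F
t=2: vr[A=1024/1277 F=1024/423 H=0] → run H
t=3: vr[A=1024/1277 F=1024/423 H=1024/2501] → run H
t=4: vr[A=1024/1277 F=1024/423 H=2048/2501] → run A
t=5: vr[F=1024/423 H=2048/2501] → run H
t=6: vr[F=1024/423 H=3072/2501] → run H
t=7: vr[F=1024/423 H=4096/2501] → run H
t=8: vr[F=1024/423 H=5120/2501] → run H
t=9: vr[F=1024/423] → run F
t=10: (idle)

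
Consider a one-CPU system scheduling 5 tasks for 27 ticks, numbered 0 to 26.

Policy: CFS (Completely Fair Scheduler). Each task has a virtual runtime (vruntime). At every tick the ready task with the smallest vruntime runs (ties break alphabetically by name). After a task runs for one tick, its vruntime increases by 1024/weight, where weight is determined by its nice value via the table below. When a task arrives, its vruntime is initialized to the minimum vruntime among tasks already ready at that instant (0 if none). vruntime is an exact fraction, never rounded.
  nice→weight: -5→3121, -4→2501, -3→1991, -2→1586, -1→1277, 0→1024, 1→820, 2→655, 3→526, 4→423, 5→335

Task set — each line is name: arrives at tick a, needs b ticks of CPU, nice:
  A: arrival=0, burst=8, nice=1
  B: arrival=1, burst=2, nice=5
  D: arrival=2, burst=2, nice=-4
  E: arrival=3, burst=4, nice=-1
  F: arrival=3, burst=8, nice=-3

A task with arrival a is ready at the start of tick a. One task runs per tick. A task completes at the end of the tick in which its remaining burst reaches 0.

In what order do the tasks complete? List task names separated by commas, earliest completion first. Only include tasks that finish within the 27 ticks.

completion order = D, E, B, F, A

t=0: vr[A=0] → run A
t=1: vr[A=256/205 B=256/205] → run A
t=2: vr[A=512/205 B=256/205 D=256/205] → run B
t=3: vr[A=512/205 B=59136/13735 D=256/205 E=256/205 F=256/205] → run D
t=4: vr[A=512/205 B=59136/13735 D=20736/12505 E=256/205 F=256/205] → run E
t=5: vr[A=512/205 B=59136/13735 D=20736/12505 E=536832/261785 F=256/205] → run F
t=6: vr[A=512/205 B=59136/13735 D=20736/12505 E=536832/261785 F=719616/408155] → run D
t=7: vr[A=512/205 B=59136/13735 E=536832/261785 F=719616/408155] → run F
t=8: vr[A=512/205 B=59136/13735 E=536832/261785 F=929536/408155] → run E
t=9: vr[A=512/205 B=59136/13735 E=746752/261785 F=929536/408155] → run F
t=10: vr[A=512/205 B=59136/13735 E=746752/261785 F=1139456/408155] → run A
t=11: vr[A=768/205 B=59136/13735 E=746752/261785 F=1139456/408155] → run F
t=12: vr[A=768/205 B=59136/13735 E=746752/261785 F=1349376/408155] → run E
t=13: vr[A=768/205 B=59136/13735 E=956672/261785 F=1349376/408155] → run F
t=14: vr[A=768/205 B=59136/13735 E=956672/261785 F=1559296/408155] → run E
t=15: vr[A=768/205 B=59136/13735 F=1559296/408155] → run A
t=16: vr[A=1024/205 B=59136/13735 F=1559296/408155] → run F
t=17: vr[A=1024/205 B=59136/13735 F=1769216/408155] → run B
t=18: vr[A=1024/205 F=1769216/408155] → run F
t=19: vr[A=1024/205 F=1979136/408155] → run F
t=20: vr[A=1024/205] → run A
t=21: vr[A=256/41] → run A
t=22: vr[A=1536/205] → run A
t=23: vr[A=1792/205] → run A
t=24: (idle)
t=25: (idle)
t=26: (idle)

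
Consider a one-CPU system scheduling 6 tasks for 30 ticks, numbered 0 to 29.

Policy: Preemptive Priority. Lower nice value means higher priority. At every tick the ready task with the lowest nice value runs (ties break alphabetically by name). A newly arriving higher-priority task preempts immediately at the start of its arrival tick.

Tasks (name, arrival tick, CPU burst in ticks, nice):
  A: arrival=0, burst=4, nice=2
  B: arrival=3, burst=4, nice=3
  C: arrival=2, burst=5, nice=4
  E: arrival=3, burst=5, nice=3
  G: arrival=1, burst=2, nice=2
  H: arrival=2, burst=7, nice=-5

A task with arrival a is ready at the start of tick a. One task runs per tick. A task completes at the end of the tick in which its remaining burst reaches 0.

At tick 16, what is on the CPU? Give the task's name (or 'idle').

t=0: ready={A} → run A
t=1: ready={A,G} → run A
t=2: ready={A,C,G,H} → run H
t=3: ready={A,B,C,E,G,H} → run H
t=4: ready={A,B,C,E,G,H} → run H
t=5: ready={A,B,C,E,G,H} → run H
t=6: ready={A,B,C,E,G,H} → run H
t=7: ready={A,B,C,E,G,H} → run H
t=8: ready={A,B,C,E,G,H} → run H
t=9: ready={A,B,C,E,G} → run A
t=10: ready={A,B,C,E,G} → run A
t=11: ready={B,C,E,G} → run G
t=12: ready={B,C,E,G} → run G
t=13: ready={B,C,E} → run B
t=14: ready={B,C,E} → run B
t=15: ready={B,C,E} → run B
t=16: ready={B,C,E} → run B
t=17: ready={C,E} → run E
t=18: ready={C,E} → run E
t=19: ready={C,E} → run E
t=20: ready={C,E} → run E
t=21: ready={C,E} → run E
t=22: ready={C} → run C
t=23: ready={C} → run C
t=24: ready={C} → run C
t=25: ready={C} → run C
t=26: ready={C} → run C
t=27: (idle)
t=28: (idle)
t=29: (idle)

running at tick 16 = B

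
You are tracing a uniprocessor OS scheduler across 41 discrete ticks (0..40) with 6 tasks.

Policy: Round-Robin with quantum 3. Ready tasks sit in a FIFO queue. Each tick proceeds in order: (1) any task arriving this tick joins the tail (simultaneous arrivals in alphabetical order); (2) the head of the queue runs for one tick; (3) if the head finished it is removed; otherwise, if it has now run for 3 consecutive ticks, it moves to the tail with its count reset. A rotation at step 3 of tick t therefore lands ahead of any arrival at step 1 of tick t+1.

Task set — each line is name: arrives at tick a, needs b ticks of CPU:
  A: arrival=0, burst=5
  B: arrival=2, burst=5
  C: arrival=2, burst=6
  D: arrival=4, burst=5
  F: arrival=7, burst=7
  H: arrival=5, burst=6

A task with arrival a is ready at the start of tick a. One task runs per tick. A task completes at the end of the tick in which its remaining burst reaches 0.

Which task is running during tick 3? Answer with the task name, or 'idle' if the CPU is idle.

t=0: queue=[A] q_used=0 → run A
t=1: queue=[A] q_used=1 → run A
t=2: queue=[A,B,C] q_used=2 → run A
t=3: queue=[B,C,A] q_used=0 → run B
t=4: queue=[B,C,A,D] q_used=1 → run B
t=5: queue=[B,C,A,D,H] q_used=2 → run B
t=6: queue=[C,A,D,H,B] q_used=0 → run C
t=7: queue=[C,A,D,H,B,F] q_used=1 → run C
t=8: queue=[C,A,D,H,B,F] q_used=2 → run C
t=9: queue=[A,D,H,B,F,C] q_used=0 → run A
t=10: queue=[A,D,H,B,F,C] q_used=1 → run A
t=11: queue=[D,H,B,F,C] q_used=0 → run D
t=12: queue=[D,H,B,F,C] q_used=1 → run D
t=13: queue=[D,H,B,F,C] q_used=2 → run D
t=14: queue=[H,B,F,C,D] q_used=0 → run H
t=15: queue=[H,B,F,C,D] q_used=1 → run H
t=16: queue=[H,B,F,C,D] q_used=2 → run H
t=17: queue=[B,F,C,D,H] q_used=0 → run B
t=18: queue=[B,F,C,D,H] q_used=1 → run B
t=19: queue=[F,C,D,H] q_used=0 → run F
t=20: queue=[F,C,D,H] q_used=1 → run F
t=21: queue=[F,C,D,H] q_used=2 → run F
t=22: queue=[C,D,H,F] q_used=0 → run C
t=23: queue=[C,D,H,F] q_used=1 → run C
t=24: queue=[C,D,H,F] q_used=2 → run C
t=25: queue=[D,H,F] q_used=0 → run D
t=26: queue=[D,H,F] q_used=1 → run D
t=27: queue=[H,F] q_used=0 → run H
t=28: queue=[H,F] q_used=1 → run H
t=29: queue=[H,F] q_used=2 → run H
t=30: queue=[F] q_used=0 → run F
t=31: queue=[F] q_used=1 → run F
t=32: queue=[F] q_used=2 → run F
t=33: queue=[F] q_used=0 → run F
t=34: (idle)
t=35: (idle)
t=36: (idle)
t=37: (idle)
t=38: (idle)
t=39: (idle)
t=40: (idle)

running at tick 3 = B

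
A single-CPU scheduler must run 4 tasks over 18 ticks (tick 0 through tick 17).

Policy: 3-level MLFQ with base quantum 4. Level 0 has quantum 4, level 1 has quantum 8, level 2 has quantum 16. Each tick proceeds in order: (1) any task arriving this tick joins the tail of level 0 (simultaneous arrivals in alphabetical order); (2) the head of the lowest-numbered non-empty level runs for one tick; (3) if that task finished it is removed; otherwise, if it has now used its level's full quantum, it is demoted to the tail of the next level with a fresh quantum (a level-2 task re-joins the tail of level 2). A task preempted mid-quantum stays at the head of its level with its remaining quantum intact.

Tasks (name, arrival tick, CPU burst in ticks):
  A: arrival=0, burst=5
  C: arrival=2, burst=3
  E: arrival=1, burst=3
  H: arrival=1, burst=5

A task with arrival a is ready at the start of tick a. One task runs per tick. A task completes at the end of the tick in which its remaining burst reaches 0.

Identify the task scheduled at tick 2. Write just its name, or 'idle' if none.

running at tick 2 = A

t=0: L0/L1/L2 = A/-/- → run A
t=1: L0/L1/L2 = AEH/-/- → run A
t=2: L0/L1/L2 = AEHC/-/- → run A
t=3: L0/L1/L2 = AEHC/-/- → run A
t=4: L0/L1/L2 = EHC/A/- → run E
t=5: L0/L1/L2 = EHC/A/- → run E
t=6: L0/L1/L2 = EHC/A/- → run E
t=7: L0/L1/L2 = HC/A/- → run H
t=8: L0/L1/L2 = HC/A/- → run H
t=9: L0/L1/L2 = HC/A/- → run H
t=10: L0/L1/L2 = HC/A/- → run H
t=11: L0/L1/L2 = C/AH/- → run C
t=12: L0/L1/L2 = C/AH/- → run C
t=13: L0/L1/L2 = C/AH/- → run C
t=14: L0/L1/L2 = -/AH/- → run A
t=15: L0/L1/L2 = -/H/- → run H
t=16: (idle)
t=17: (idle)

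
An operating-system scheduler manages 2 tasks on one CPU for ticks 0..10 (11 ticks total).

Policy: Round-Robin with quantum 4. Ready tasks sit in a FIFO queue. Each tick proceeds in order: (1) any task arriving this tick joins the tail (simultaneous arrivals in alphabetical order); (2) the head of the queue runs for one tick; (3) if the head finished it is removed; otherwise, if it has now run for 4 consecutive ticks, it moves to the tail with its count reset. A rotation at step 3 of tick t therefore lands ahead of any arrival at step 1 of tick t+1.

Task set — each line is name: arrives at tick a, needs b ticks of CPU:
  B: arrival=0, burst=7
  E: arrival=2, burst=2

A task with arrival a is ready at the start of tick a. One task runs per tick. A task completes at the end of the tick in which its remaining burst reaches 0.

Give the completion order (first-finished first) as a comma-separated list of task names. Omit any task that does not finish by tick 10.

t=0: queue=[B] q_used=0 → run B
t=1: queue=[B] q_used=1 → run B
t=2: queue=[B,E] q_used=2 → run B
t=3: queue=[B,E] q_used=3 → run B
t=4: queue=[E,B] q_used=0 → run E
t=5: queue=[E,B] q_used=1 → run E
t=6: queue=[B] q_used=0 → run B
t=7: queue=[B] q_used=1 → run B
t=8: queue=[B] q_used=2 → run B
t=9: (idle)
t=10: (idle)

completion order = E, B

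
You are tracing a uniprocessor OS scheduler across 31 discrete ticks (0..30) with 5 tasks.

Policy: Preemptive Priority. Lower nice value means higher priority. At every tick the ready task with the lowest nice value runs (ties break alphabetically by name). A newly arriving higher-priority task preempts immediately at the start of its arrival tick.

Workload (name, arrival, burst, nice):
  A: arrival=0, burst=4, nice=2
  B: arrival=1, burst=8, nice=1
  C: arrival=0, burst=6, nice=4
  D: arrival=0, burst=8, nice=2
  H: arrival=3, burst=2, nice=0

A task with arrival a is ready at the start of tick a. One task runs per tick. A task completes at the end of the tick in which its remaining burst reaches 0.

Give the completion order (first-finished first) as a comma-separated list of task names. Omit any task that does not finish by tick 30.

completion order = H, B, A, D, C

t=0: ready={A,C,D} → run A
t=1: ready={A,B,C,D} → run B
t=2: ready={A,B,C,D} → run B
t=3: ready={A,B,C,D,H} → run H
t=4: ready={A,B,C,D,H} → run H
t=5: ready={A,B,C,D} → run B
t=6: ready={A,B,C,D} → run B
t=7: ready={A,B,C,D} → run B
t=8: ready={A,B,C,D} → run B
t=9: ready={A,B,C,D} → run B
t=10: ready={A,B,C,D} → run B
t=11: ready={A,C,D} → run A
t=12: ready={A,C,D} → run A
t=13: ready={A,C,D} → run A
t=14: ready={C,D} → run D
t=15: ready={C,D} → run D
t=16: ready={C,D} → run D
t=17: ready={C,D} → run D
t=18: ready={C,D} → run D
t=19: ready={C,D} → run D
t=20: ready={C,D} → run D
t=21: ready={C,D} → run D
t=22: ready={C} → run C
t=23: ready={C} → run C
t=24: ready={C} → run C
t=25: ready={C} → run C
t=26: ready={C} → run C
t=27: ready={C} → run C
t=28: (idle)
t=29: (idle)
t=30: (idle)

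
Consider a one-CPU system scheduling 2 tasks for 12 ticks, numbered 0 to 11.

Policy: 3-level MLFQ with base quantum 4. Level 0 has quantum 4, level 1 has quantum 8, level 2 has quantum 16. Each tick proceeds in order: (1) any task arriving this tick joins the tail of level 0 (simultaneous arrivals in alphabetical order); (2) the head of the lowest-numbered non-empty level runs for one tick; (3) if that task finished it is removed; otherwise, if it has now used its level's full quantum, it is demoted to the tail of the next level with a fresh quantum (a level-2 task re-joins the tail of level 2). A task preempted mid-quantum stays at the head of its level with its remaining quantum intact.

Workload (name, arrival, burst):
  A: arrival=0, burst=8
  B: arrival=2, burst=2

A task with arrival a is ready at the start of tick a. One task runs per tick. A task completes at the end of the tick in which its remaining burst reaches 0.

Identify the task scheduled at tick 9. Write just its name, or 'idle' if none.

running at tick 9 = A

t=0: L0/L1/L2 = A/-/- → run A
t=1: L0/L1/L2 = A/-/- → run A
t=2: L0/L1/L2 = AB/-/- → run A
t=3: L0/L1/L2 = AB/-/- → run A
t=4: L0/L1/L2 = B/A/- → run B
t=5: L0/L1/L2 = B/A/- → run B
t=6: L0/L1/L2 = -/A/- → run A
t=7: L0/L1/L2 = -/A/- → run A
t=8: L0/L1/L2 = -/A/- → run A
t=9: L0/L1/L2 = -/A/- → run A
t=10: (idle)
t=11: (idle)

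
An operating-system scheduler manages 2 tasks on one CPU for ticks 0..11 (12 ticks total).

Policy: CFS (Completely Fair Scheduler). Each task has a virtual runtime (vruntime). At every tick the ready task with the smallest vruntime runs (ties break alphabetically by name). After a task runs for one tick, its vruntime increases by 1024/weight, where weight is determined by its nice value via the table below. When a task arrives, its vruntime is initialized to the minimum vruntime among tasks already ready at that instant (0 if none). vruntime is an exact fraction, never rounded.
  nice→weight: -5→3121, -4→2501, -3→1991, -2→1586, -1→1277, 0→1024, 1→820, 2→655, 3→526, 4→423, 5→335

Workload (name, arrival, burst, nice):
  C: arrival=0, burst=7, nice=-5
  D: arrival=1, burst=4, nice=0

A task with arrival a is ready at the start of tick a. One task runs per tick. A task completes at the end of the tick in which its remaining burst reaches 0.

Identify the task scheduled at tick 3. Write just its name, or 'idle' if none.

running at tick 3 = C

t=0: vr[C=0] → run C
t=1: vr[C=1024/3121 D=1024/3121] → run C
t=2: vr[C=2048/3121 D=1024/3121] → run D
t=3: vr[C=2048/3121 D=4145/3121] → run C
t=4: vr[C=3072/3121 D=4145/3121] → run C
t=5: vr[C=4096/3121 D=4145/3121] → run C
t=6: vr[C=5120/3121 D=4145/3121] → run D
t=7: vr[C=5120/3121 D=7266/3121] → run C
t=8: vr[C=6144/3121 D=7266/3121] → run C
t=9: vr[D=7266/3121] → run D
t=10: vr[D=10387/3121] → run D
t=11: (idle)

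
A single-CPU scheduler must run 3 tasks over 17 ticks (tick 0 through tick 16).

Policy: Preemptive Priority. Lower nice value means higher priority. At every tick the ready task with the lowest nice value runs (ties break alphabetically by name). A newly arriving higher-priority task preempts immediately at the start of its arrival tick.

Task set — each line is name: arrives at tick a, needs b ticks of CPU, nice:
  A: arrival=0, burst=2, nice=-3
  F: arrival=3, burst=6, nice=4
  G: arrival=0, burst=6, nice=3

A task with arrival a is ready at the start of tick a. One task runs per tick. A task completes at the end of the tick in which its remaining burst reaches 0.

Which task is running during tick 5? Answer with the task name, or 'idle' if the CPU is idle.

t=0: ready={A,G} → run A
t=1: ready={A,G} → run A
t=2: ready={G} → run G
t=3: ready={F,G} → run G
t=4: ready={F,G} → run G
t=5: ready={F,G} → run G
t=6: ready={F,G} → run G
t=7: ready={F,G} → run G
t=8: ready={F} → run F
t=9: ready={F} → run F
t=10: ready={F} → run F
t=11: ready={F} → run F
t=12: ready={F} → run F
t=13: ready={F} → run F
t=14: (idle)
t=15: (idle)
t=16: (idle)

running at tick 5 = G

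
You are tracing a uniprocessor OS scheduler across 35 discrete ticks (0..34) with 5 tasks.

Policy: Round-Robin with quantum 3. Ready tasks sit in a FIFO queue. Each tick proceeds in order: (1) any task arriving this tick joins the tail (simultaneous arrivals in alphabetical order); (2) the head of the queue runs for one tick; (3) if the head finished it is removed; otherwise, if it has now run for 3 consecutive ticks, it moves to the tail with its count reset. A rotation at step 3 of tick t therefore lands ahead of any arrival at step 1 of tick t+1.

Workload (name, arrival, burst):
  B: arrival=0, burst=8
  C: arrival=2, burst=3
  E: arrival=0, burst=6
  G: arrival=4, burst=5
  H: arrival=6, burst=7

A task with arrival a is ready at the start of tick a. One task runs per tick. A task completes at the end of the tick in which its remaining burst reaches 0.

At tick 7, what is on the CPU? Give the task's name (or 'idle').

t=0: queue=[B,E] q_used=0 → run B
t=1: queue=[B,E] q_used=1 → run B
t=2: queue=[B,E,C] q_used=2 → run B
t=3: queue=[E,C,B] q_used=0 → run E
t=4: queue=[E,C,B,G] q_used=1 → run E
t=5: queue=[E,C,B,G] q_used=2 → run E
t=6: queue=[C,B,G,E,H] q_used=0 → run C
t=7: queue=[C,B,G,E,H] q_used=1 → run C
t=8: queue=[C,B,G,E,H] q_used=2 → run C
t=9: queue=[B,G,E,H] q_used=0 → run B
t=10: queue=[B,G,E,H] q_used=1 → run B
t=11: queue=[B,G,E,H] q_used=2 → run B
t=12: queue=[G,E,H,B] q_used=0 → run G
t=13: queue=[G,E,H,B] q_used=1 → run G
t=14: queue=[G,E,H,B] q_used=2 → run G
t=15: queue=[E,H,B,G] q_used=0 → run E
t=16: queue=[E,H,B,G] q_used=1 → run E
t=17: queue=[E,H,B,G] q_used=2 → run E
t=18: queue=[H,B,G] q_used=0 → run H
t=19: queue=[H,B,G] q_used=1 → run H
t=20: queue=[H,B,G] q_used=2 → run H
t=21: queue=[B,G,H] q_used=0 → run B
t=22: queue=[B,G,H] q_used=1 → run B
t=23: queue=[G,H] q_used=0 → run G
t=24: queue=[G,H] q_used=1 → run G
t=25: queue=[H] q_used=0 → run H
t=26: queue=[H] q_used=1 → run H
t=27: queue=[H] q_used=2 → run H
t=28: queue=[H] q_used=0 → run H
t=29: (idle)
t=30: (idle)
t=31: (idle)
t=32: (idle)
t=33: (idle)
t=34: (idle)

running at tick 7 = C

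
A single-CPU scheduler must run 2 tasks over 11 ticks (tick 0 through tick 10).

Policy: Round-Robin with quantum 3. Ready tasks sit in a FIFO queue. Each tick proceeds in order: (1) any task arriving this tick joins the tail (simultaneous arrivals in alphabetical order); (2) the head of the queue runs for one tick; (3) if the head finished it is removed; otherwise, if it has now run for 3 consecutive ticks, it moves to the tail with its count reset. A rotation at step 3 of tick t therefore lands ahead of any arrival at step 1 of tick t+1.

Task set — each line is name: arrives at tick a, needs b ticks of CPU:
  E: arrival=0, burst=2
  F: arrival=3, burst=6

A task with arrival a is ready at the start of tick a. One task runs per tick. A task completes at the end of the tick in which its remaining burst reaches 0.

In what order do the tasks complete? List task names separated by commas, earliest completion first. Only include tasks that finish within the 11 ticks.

completion order = E, F

t=0: queue=[E] q_used=0 → run E
t=1: queue=[E] q_used=1 → run E
t=2: (idle)
t=3: queue=[F] q_used=0 → run F
t=4: queue=[F] q_used=1 → run F
t=5: queue=[F] q_used=2 → run F
t=6: queue=[F] q_used=0 → run F
t=7: queue=[F] q_used=1 → run F
t=8: queue=[F] q_used=2 → run F
t=9: (idle)
t=10: (idle)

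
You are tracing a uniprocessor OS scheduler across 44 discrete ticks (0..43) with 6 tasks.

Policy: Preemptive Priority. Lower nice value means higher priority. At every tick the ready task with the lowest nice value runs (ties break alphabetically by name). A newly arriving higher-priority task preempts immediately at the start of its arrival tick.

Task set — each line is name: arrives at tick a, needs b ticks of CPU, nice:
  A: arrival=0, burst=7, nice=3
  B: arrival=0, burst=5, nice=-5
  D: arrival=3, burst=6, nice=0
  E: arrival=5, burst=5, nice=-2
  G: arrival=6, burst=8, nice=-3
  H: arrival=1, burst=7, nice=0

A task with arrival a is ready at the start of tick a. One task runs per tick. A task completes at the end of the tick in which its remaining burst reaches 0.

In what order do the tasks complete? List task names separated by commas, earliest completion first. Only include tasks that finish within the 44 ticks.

t=0: ready={A,B} → run B
t=1: ready={A,B,H} → run B
t=2: ready={A,B,H} → run B
t=3: ready={A,B,D,H} → run B
t=4: ready={A,B,D,H} → run B
t=5: ready={A,D,E,H} → run E
t=6: ready={A,D,E,G,H} → run G
t=7: ready={A,D,E,G,H} → run G
t=8: ready={A,D,E,G,H} → run G
t=9: ready={A,D,E,G,H} → run G
t=10: ready={A,D,E,G,H} → run G
t=11: ready={A,D,E,G,H} → run G
t=12: ready={A,D,E,G,H} → run G
t=13: ready={A,D,E,G,H} → run G
t=14: ready={A,D,E,H} → run E
t=15: ready={A,D,E,H} → run E
t=16: ready={A,D,E,H} → run E
t=17: ready={A,D,E,H} → run E
t=18: ready={A,D,H} → run D
t=19: ready={A,D,H} → run D
t=20: ready={A,D,H} → run D
t=21: ready={A,D,H} → run D
t=22: ready={A,D,H} → run D
t=23: ready={A,D,H} → run D
t=24: ready={A,H} → run H
t=25: ready={A,H} → run H
t=26: ready={A,H} → run H
t=27: ready={A,H} → run H
t=28: ready={A,H} → run H
t=29: ready={A,H} → run H
t=30: ready={A,H} → run H
t=31: ready={A} → run A
t=32: ready={A} → run A
t=33: ready={A} → run A
t=34: ready={A} → run A
t=35: ready={A} → run A
t=36: ready={A} → run A
t=37: ready={A} → run A
t=38: (idle)
t=39: (idle)
t=40: (idle)
t=41: (idle)
t=42: (idle)
t=43: (idle)

completion order = B, G, E, D, H, A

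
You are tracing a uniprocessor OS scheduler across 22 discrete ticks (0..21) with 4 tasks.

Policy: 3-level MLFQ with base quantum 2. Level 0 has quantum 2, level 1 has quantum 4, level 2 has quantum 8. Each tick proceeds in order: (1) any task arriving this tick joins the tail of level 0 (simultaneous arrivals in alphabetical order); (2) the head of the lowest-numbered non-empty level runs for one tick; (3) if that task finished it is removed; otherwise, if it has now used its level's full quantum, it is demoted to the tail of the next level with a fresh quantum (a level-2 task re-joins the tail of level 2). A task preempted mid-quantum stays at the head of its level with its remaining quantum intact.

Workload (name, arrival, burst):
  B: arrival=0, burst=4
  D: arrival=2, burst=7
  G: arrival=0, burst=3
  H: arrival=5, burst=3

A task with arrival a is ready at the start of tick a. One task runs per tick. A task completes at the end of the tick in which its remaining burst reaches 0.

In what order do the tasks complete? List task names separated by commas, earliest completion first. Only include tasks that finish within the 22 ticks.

t=0: L0/L1/L2 = BG/-/- → run B
t=1: L0/L1/L2 = BG/-/- → run B
t=2: L0/L1/L2 = GD/B/- → run G
t=3: L0/L1/L2 = GD/B/- → run G
t=4: L0/L1/L2 = D/BG/- → run D
t=5: L0/L1/L2 = DH/BG/- → run D
t=6: L0/L1/L2 = H/BGD/- → run H
t=7: L0/L1/L2 = H/BGD/- → run H
t=8: L0/L1/L2 = -/BGDH/- → run B
t=9: L0/L1/L2 = -/BGDH/- → run B
t=10: L0/L1/L2 = -/GDH/- → run G
t=11: L0/L1/L2 = -/DH/- → run D
t=12: L0/L1/L2 = -/DH/- → run D
t=13: L0/L1/L2 = -/DH/- → run D
t=14: L0/L1/L2 = -/DH/- → run D
t=15: L0/L1/L2 = -/H/D → run H
t=16: L0/L1/L2 = -/-/D → run D
t=17: (idle)
t=18: (idle)
t=19: (idle)
t=20: (idle)
t=21: (idle)

completion order = B, G, H, D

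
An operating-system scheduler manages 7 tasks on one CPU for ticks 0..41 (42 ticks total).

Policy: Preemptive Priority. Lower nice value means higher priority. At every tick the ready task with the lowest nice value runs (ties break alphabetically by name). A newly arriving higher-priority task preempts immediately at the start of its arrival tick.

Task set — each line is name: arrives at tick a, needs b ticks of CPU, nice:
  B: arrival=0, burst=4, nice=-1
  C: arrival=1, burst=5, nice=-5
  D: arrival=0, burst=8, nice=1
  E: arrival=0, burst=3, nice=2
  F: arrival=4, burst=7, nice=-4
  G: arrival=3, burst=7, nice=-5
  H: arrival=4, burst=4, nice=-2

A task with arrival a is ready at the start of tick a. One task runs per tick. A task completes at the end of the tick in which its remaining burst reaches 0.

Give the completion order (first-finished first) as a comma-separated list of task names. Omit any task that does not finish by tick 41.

t=0: ready={B,D,E} → run B
t=1: ready={B,C,D,E} → run C
t=2: ready={B,C,D,E} → run C
t=3: ready={B,C,D,E,G} → run C
t=4: ready={B,C,D,E,F,G,H} → run C
t=5: ready={B,C,D,E,F,G,H} → run C
t=6: ready={B,D,E,F,G,H} → run G
t=7: ready={B,D,E,F,G,H} → run G
t=8: ready={B,D,E,F,G,H} → run G
t=9: ready={B,D,E,F,G,H} → run G
t=10: ready={B,D,E,F,G,H} → run G
t=11: ready={B,D,E,F,G,H} → run G
t=12: ready={B,D,E,F,G,H} → run G
t=13: ready={B,D,E,F,H} → run F
t=14: ready={B,D,E,F,H} → run F
t=15: ready={B,D,E,F,H} → run F
t=16: ready={B,D,E,F,H} → run F
t=17: ready={B,D,E,F,H} → run F
t=18: ready={B,D,E,F,H} → run F
t=19: ready={B,D,E,F,H} → run F
t=20: ready={B,D,E,H} → run H
t=21: ready={B,D,E,H} → run H
t=22: ready={B,D,E,H} → run H
t=23: ready={B,D,E,H} → run H
t=24: ready={B,D,E} → run B
t=25: ready={B,D,E} → run B
t=26: ready={B,D,E} → run B
t=27: ready={D,E} → run D
t=28: ready={D,E} → run D
t=29: ready={D,E} → run D
t=30: ready={D,E} → run D
t=31: ready={D,E} → run D
t=32: ready={D,E} → run D
t=33: ready={D,E} → run D
t=34: ready={D,E} → run D
t=35: ready={E} → run E
t=36: ready={E} → run E
t=37: ready={E} → run E
t=38: (idle)
t=39: (idle)
t=40: (idle)
t=41: (idle)

completion order = C, G, F, H, B, D, E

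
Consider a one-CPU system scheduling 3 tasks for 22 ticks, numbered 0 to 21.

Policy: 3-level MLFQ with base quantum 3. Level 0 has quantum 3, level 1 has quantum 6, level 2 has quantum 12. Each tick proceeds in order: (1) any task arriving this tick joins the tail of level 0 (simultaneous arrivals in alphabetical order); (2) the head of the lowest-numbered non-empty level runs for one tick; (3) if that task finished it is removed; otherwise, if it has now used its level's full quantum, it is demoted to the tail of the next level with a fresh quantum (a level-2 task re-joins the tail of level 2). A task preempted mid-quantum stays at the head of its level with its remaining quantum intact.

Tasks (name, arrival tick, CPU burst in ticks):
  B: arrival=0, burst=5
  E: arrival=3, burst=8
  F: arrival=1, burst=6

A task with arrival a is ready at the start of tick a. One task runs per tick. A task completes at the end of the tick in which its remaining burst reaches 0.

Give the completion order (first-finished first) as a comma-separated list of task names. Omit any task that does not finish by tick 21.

t=0: L0/L1/L2 = B/-/- → run B
t=1: L0/L1/L2 = BF/-/- → run B
t=2: L0/L1/L2 = BF/-/- → run B
t=3: L0/L1/L2 = FE/B/- → run F
t=4: L0/L1/L2 = FE/B/- → run F
t=5: L0/L1/L2 = FE/B/- → run F
t=6: L0/L1/L2 = E/BF/- → run E
t=7: L0/L1/L2 = E/BF/- → run E
t=8: L0/L1/L2 = E/BF/- → run E
t=9: L0/L1/L2 = -/BFE/- → run B
t=10: L0/L1/L2 = -/BFE/- → run B
t=11: L0/L1/L2 = -/FE/- → run F
t=12: L0/L1/L2 = -/FE/- → run F
t=13: L0/L1/L2 = -/FE/- → run F
t=14: L0/L1/L2 = -/E/- → run E
t=15: L0/L1/L2 = -/E/- → run E
t=16: L0/L1/L2 = -/E/- → run E
t=17: L0/L1/L2 = -/E/- → run E
t=18: L0/L1/L2 = -/E/- → run E
t=19: (idle)
t=20: (idle)
t=21: (idle)

completion order = B, F, E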